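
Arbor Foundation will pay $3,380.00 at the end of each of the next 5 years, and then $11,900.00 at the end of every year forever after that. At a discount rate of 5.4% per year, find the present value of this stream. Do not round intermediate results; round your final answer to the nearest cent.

PV of 5-year annuity: $3,380.00 × [1 − (1+0.054)^−5] / 0.054 = 14473.22776
Perpetuity value at year 5: $11,900.00 / 0.054 = 220370.37037
PV of perpetuity: 220370.37037 / (1+0.054)^5 = 169414.33180
Total PV = 14473.22776 + 169414.33180 = 183887.55956

$183887.56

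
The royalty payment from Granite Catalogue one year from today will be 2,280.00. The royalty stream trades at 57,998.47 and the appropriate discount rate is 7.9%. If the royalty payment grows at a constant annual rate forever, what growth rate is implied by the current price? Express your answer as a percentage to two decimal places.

P = D₁/(r−g) ⇒ g = r − D₁/P = 0.079 − 2,280.00/57,998.47 = 0.039689

3.97%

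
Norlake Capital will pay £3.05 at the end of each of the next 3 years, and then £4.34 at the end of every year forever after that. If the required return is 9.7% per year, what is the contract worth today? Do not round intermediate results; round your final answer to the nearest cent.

£41.52

PV of 3-year annuity: £3.05 × [1 − (1+0.097)^−3] / 0.097 = 7.62514
Perpetuity value at year 3: £4.34 / 0.097 = 44.74227
PV of perpetuity: 44.74227 / (1+0.097)^3 = 33.89207
Total PV = 7.62514 + 33.89207 = 41.51721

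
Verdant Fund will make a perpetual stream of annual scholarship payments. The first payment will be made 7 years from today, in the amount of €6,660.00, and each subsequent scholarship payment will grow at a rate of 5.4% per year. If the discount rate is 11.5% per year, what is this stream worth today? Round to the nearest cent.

Value at end of year 6: C₁ / (r − g) = €6,660.00 / (0.115 − 0.054) = €109,180.3279
Discount to today: PV = €109,180.3279 / (1 + 0.115)^6 = €109,180.3279 / 1.921539 = €56,819.21

€56819.21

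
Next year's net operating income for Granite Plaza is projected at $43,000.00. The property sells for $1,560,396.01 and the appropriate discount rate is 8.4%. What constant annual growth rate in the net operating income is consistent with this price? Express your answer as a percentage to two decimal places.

5.64%

P = D₁/(r−g) ⇒ g = r − D₁/P = 0.084 − $43,000.00/$1,560,396.01 = 0.056443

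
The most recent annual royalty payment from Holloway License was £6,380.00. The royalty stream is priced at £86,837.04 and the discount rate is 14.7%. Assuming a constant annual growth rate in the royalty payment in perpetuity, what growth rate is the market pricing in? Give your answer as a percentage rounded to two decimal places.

P = D₀(1+g)/(r−g) ⇒ P(r−g) = D₀(1+g) ⇒ g(P+D₀) = P·r − D₀
g = (P·r − D₀)/(P + D₀) = (£86,837.04×0.147 − £6,380.00) / (£86,837.04 + £6,380.00) = 0.068497

6.85%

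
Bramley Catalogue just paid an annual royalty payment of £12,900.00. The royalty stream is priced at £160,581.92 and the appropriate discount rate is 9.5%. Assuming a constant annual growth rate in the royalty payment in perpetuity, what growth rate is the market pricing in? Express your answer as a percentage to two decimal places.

1.36%

P = D₀(1+g)/(r−g) ⇒ P(r−g) = D₀(1+g) ⇒ g(P+D₀) = P·r − D₀
g = (P·r − D₀)/(P + D₀) = (£160,581.92×0.095 − £12,900.00) / (£160,581.92 + £12,900.00) = 0.013577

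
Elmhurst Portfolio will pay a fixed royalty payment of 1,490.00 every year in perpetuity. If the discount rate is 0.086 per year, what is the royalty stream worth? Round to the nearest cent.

Level perpetuity: PV = C / r = 1,490.00 / 0.086 = 17,325.58

17325.58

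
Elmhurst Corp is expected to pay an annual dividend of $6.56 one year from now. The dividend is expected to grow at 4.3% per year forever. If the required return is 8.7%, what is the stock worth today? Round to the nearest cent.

$149.09

Growing perpetuity: P = D₁ / (r − g) = $6.5600 / (0.087 − 0.043) = $149.09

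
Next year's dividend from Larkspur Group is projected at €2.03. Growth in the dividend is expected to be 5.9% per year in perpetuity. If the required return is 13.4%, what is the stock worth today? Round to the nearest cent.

Growing perpetuity: P = D₁ / (r − g) = €2.0300 / (0.134 − 0.059) = €27.07

€27.07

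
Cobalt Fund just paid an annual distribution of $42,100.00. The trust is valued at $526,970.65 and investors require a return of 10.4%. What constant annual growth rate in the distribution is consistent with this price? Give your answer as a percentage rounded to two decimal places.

2.23%

P = D₀(1+g)/(r−g) ⇒ P(r−g) = D₀(1+g) ⇒ g(P+D₀) = P·r − D₀
g = (P·r − D₀)/(P + D₀) = ($526,970.65×0.104 − $42,100.00) / ($526,970.65 + $42,100.00) = 0.022326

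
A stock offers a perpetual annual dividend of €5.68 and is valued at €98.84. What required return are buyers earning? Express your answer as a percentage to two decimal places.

P = C/r ⇒ r = C/P = €5.68/€98.84 = 0.057467

5.75%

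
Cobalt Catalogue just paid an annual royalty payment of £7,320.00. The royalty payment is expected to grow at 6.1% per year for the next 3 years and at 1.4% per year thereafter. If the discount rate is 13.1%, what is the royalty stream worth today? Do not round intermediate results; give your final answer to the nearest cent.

D_1 = 7766.52000
D_2 = 8240.27772
D_3 = 8742.93466
Terminal value at year 3: TV = D_3×(1+g_2)/(r−g_2) = 8865.33575/0.117 = 75772.10039
P_0 = D_1/(1+r)^1 + D_2/(1+r)^2 + D_3/(1+r)^3 + TV/(1+r)^3
    = 6866.94960 + 6441.93946 + 6043.23410 + 52374.69552 = 71726.81868

£71726.82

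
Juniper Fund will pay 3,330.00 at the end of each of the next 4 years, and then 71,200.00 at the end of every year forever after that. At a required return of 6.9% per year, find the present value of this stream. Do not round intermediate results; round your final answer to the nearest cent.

PV of 4-year annuity: 3,330.00 × [1 − (1+0.069)^−4] / 0.069 = 11304.92373
Perpetuity value at year 4: 71,200.00 / 0.069 = 1031884.05797
PV of perpetuity: 1031884.05797 / (1+0.069)^4 = 790169.17226
Total PV = 11304.92373 + 790169.17226 = 801474.09598

801474.10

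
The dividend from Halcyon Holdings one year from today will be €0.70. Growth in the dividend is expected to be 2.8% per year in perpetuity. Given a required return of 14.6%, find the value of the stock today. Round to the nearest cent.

€5.93

Growing perpetuity: P = D₁ / (r − g) = €0.7000 / (0.146 − 0.028) = €5.93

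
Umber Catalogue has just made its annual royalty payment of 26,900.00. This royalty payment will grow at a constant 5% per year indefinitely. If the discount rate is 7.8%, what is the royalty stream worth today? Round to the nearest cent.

D₁ = D₀ × (1 + g) = 26,900.00 × 1.05 = 28,245.0000
Growing perpetuity: P = D₁ / (r − g) = 28,245.0000 / (0.078 − 0.05) = 1,008,750.00

1008750.00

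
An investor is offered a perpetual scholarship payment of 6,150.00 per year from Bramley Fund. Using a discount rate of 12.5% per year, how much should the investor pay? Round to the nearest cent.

49200.00

Level perpetuity: PV = C / r = 6,150.00 / 0.125 = 49,200.00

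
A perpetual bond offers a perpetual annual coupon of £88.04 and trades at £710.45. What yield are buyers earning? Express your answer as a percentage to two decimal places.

P = C/r ⇒ r = C/P = £88.04/£710.45 = 0.123921

12.39%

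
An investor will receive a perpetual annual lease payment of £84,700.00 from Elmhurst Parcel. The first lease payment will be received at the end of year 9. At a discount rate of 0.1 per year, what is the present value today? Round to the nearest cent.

£395131.75

Value at end of year 8: C / r = £84,700.00 / 0.1 = £847,000.0000
Discount to today: PV = £847,000.0000 / (1 + 0.1)^8 = £847,000.0000 / 2.143589 = £395,131.75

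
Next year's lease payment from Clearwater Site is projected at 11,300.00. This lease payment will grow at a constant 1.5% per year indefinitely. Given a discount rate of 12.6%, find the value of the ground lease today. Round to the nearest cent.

Growing perpetuity: P = D₁ / (r − g) = 11,300.0000 / (0.126 − 0.015) = 101,801.80

101801.80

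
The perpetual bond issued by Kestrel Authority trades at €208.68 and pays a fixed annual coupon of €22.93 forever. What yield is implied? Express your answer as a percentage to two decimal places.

P = C/r ⇒ r = C/P = €22.93/€208.68 = 0.109881

10.99%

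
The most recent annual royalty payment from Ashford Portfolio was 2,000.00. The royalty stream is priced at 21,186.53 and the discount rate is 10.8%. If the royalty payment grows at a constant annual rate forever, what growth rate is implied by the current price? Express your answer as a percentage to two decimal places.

1.24%

P = D₀(1+g)/(r−g) ⇒ P(r−g) = D₀(1+g) ⇒ g(P+D₀) = P·r − D₀
g = (P·r − D₀)/(P + D₀) = (21,186.53×0.108 − 2,000.00) / (21,186.53 + 2,000.00) = 0.012427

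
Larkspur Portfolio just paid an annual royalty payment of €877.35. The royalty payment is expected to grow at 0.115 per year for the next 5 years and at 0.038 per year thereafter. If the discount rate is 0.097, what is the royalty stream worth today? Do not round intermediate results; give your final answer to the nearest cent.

D_1 = 978.24525
D_2 = 1090.74345
D_3 = 1216.17895
D_4 = 1356.03953
D_5 = 1511.98408
Terminal value at year 5: TV = D_5×(1+g_2)/(r−g_2) = 1569.43947/0.059 = 26600.66900
P_0 = D_1/(1+r)^1 + D_2/(1+r)^2 + D_3/(1+r)^3 + D_4/(1+r)^4 + D_5/(1+r)^5 + TV/(1+r)^5
    = 891.74590 + 906.37801 + 921.25021 + 936.36644 + 951.73070 + 16744.00794 = 21351.47920

€21351.48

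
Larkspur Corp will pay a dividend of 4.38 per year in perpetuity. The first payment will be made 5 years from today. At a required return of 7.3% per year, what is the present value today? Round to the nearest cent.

Value at end of year 4: C / r = 4.38 / 0.073 = 60.0000
Discount to today: PV = 60.0000 / (1 + 0.073)^4 = 60.0000 / 1.325558 = 45.26

45.26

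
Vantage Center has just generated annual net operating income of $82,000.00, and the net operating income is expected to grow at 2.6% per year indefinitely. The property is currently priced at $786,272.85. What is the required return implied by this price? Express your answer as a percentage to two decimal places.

13.30%

D₁ = $82,000.00 × 1.026 = $84,132.0000
P = D₁/(r − g) ⇒ r = D₁/P + g = $84,132.0000/$786,272.85 + 0.026 = 0.107001 + 0.026 = 0.133001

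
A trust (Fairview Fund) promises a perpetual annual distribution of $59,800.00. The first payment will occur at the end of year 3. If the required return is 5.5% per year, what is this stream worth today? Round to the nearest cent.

$976862.81

Value at end of year 2: C / r = $59,800.00 / 0.055 = $1,087,272.7273
Discount to today: PV = $1,087,272.7273 / (1 + 0.055)^2 = $1,087,272.7273 / 1.113025 = $976,862.81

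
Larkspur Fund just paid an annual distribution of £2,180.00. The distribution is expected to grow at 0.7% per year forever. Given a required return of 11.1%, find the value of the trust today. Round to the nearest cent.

D₁ = D₀ × (1 + g) = £2,180.00 × 1.007 = £2,195.2600
Growing perpetuity: P = D₁ / (r − g) = £2,195.2600 / (0.111 − 0.007) = £21,108.27

£21108.27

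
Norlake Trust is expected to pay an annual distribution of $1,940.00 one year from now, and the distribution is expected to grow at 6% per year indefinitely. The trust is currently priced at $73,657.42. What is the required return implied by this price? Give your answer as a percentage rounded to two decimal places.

P = D₁/(r − g) ⇒ r = D₁/P + g = $1,940.0000/$73,657.42 + 0.06 = 0.026338 + 0.06 = 0.086338

8.63%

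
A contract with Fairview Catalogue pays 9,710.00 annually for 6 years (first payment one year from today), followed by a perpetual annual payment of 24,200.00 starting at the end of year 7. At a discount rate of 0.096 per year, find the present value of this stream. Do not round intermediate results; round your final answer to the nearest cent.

188228.92

PV of 6-year annuity: 9,710.00 × [1 − (1+0.096)^−6] / 0.096 = 42789.94669
Perpetuity value at year 6: 24,200.00 / 0.096 = 252083.33333
PV of perpetuity: 252083.33333 / (1+0.096)^6 = 145438.97597
Total PV = 42789.94669 + 145438.97597 = 188228.92267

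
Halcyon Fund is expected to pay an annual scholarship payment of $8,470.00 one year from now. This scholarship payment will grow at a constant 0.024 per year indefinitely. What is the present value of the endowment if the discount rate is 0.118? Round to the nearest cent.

$90106.38

Growing perpetuity: P = D₁ / (r − g) = $8,470.0000 / (0.118 − 0.024) = $90,106.38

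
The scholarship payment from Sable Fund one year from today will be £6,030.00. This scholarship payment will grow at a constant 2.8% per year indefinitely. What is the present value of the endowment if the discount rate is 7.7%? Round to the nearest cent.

£123061.22

Growing perpetuity: P = D₁ / (r − g) = £6,030.0000 / (0.077 − 0.028) = £123,061.22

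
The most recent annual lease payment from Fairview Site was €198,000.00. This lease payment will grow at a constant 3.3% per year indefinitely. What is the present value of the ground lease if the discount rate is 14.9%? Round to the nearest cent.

€1763224.14

D₁ = D₀ × (1 + g) = €198,000.00 × 1.033 = €204,534.0000
Growing perpetuity: P = D₁ / (r − g) = €204,534.0000 / (0.149 − 0.033) = €1,763,224.14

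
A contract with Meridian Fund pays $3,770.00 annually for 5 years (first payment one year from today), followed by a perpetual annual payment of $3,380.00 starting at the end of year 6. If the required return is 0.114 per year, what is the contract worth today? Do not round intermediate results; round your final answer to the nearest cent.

$31076.14

PV of 5-year annuity: $3,770.00 × [1 − (1+0.114)^−5] / 0.114 = 13794.45830
Perpetuity value at year 5: $3,380.00 / 0.114 = 29649.12281
PV of perpetuity: 29649.12281 / (1+0.114)^5 = 17281.67744
Total PV = 13794.45830 + 17281.67744 = 31076.13573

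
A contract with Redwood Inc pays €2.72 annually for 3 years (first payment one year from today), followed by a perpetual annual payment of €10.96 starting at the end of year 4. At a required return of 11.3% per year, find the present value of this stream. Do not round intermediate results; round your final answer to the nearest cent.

€76.96

PV of 3-year annuity: €2.72 × [1 − (1+0.113)^−3] / 0.113 = 6.61238
Perpetuity value at year 3: €10.96 / 0.113 = 96.99115
PV of perpetuity: 96.99115 / (1+0.113)^3 = 70.34717
Total PV = 6.61238 + 70.34717 = 76.95954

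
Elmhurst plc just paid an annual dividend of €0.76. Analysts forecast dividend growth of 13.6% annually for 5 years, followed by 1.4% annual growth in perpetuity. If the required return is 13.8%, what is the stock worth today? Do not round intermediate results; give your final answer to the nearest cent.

D_1 = 0.86336
D_2 = 0.98078
D_3 = 1.11416
D_4 = 1.26569
D_5 = 1.43782
Terminal value at year 5: TV = D_5×(1+g_2)/(r−g_2) = 1.45795/0.124 = 11.75768
P_0 = D_1/(1+r)^1 + D_2/(1+r)^2 + D_3/(1+r)^3 + D_4/(1+r)^4 + D_5/(1+r)^5 + TV/(1+r)^5
    = 0.75866 + 0.75733 + 0.75600 + 0.75467 + 0.75335 + 6.16042 = 9.94043

€9.94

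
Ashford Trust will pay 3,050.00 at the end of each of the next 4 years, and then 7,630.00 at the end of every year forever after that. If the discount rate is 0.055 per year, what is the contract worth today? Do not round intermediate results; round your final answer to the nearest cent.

122673.69

PV of 4-year annuity: 3,050.00 × [1 − (1+0.055)^−4] / 0.055 = 10690.70787
Perpetuity value at year 4: 7,630.00 / 0.055 = 138727.27273
PV of perpetuity: 138727.27273 / (1+0.055)^4 = 111982.97730
Total PV = 10690.70787 + 111982.97730 = 122673.68517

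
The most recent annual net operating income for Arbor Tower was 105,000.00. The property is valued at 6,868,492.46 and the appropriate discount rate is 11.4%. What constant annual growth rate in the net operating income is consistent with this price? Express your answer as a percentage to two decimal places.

9.72%

P = D₀(1+g)/(r−g) ⇒ P(r−g) = D₀(1+g) ⇒ g(P+D₀) = P·r − D₀
g = (P·r − D₀)/(P + D₀) = (6,868,492.46×0.114 − 105,000.00) / (6,868,492.46 + 105,000.00) = 0.097226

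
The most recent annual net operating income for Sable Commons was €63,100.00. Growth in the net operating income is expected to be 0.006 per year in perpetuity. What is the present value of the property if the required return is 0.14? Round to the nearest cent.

D₁ = D₀ × (1 + g) = €63,100.00 × 1.006 = €63,478.6000
Growing perpetuity: P = D₁ / (r − g) = €63,478.6000 / (0.14 − 0.006) = €473,720.90

€473720.90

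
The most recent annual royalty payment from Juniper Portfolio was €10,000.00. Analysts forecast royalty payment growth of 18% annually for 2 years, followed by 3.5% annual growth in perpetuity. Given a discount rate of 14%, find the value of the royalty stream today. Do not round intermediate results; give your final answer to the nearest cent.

D_1 = 11800.00000
D_2 = 13924.00000
Terminal value at year 2: TV = D_2×(1+g_2)/(r−g_2) = 14411.34000/0.105 = 137250.85714
P_0 = D_1/(1+r)^1 + D_2/(1+r)^2 + TV/(1+r)^2
    = 10350.87719 + 10714.06587 + 105610.07783 = 126675.02089

€126675.02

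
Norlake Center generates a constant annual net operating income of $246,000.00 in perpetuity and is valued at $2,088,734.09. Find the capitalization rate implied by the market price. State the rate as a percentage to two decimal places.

P = C/r ⇒ r = C/P = $246,000.00/$2,088,734.09 = 0.117775

11.78%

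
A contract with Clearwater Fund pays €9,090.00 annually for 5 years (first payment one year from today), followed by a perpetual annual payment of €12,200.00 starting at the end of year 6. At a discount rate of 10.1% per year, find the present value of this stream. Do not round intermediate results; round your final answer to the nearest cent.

€109032.79

PV of 5-year annuity: €9,090.00 × [1 − (1+0.101)^−5] / 0.101 = 34370.40290
Perpetuity value at year 5: €12,200.00 / 0.101 = 120792.07921
PV of perpetuity: 120792.07921 / (1+0.101)^5 = 74662.38555
Total PV = 34370.40290 + 74662.38555 = 109032.78845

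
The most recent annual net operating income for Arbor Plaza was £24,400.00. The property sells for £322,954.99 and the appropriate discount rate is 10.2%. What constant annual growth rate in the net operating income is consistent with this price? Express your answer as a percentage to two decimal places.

P = D₀(1+g)/(r−g) ⇒ P(r−g) = D₀(1+g) ⇒ g(P+D₀) = P·r − D₀
g = (P·r − D₀)/(P + D₀) = (£322,954.99×0.102 − £24,400.00) / (£322,954.99 + £24,400.00) = 0.024590

2.46%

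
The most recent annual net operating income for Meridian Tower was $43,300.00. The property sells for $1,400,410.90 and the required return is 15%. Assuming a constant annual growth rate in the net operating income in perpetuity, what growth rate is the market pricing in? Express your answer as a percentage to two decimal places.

11.55%

P = D₀(1+g)/(r−g) ⇒ P(r−g) = D₀(1+g) ⇒ g(P+D₀) = P·r − D₀
g = (P·r − D₀)/(P + D₀) = ($1,400,410.90×0.15 − $43,300.00) / ($1,400,410.90 + $43,300.00) = 0.115509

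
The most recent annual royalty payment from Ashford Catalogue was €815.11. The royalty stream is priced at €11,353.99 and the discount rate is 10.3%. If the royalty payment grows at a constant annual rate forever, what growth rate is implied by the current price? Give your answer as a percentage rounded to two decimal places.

2.91%

P = D₀(1+g)/(r−g) ⇒ P(r−g) = D₀(1+g) ⇒ g(P+D₀) = P·r − D₀
g = (P·r − D₀)/(P + D₀) = (€11,353.99×0.103 − €815.11) / (€11,353.99 + €815.11) = 0.029119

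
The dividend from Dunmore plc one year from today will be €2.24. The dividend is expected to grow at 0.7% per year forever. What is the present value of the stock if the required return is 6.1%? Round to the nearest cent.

€41.48

Growing perpetuity: P = D₁ / (r − g) = €2.2400 / (0.061 − 0.007) = €41.48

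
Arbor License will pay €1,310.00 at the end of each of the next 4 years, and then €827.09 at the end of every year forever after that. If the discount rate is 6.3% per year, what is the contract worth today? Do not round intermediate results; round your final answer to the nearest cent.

€14790.32

PV of 4-year annuity: €1,310.00 × [1 − (1+0.063)^−4] / 0.063 = 4508.27862
Perpetuity value at year 4: €827.09 / 0.063 = 13128.41270
PV of perpetuity: 13128.41270 / (1+0.063)^4 = 10282.03700
Total PV = 4508.27862 + 10282.03700 = 14790.31562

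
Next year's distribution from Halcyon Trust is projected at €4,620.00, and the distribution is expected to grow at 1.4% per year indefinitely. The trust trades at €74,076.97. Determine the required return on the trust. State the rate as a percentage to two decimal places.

7.64%

P = D₁/(r − g) ⇒ r = D₁/P + g = €4,620.0000/€74,076.97 + 0.014 = 0.062368 + 0.014 = 0.076368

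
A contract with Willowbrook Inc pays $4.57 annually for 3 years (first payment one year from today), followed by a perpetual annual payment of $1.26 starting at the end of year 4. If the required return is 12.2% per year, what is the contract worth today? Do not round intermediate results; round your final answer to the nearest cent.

PV of 3-year annuity: $4.57 × [1 − (1+0.122)^−3] / 0.122 = 10.93876
Perpetuity value at year 3: $1.26 / 0.122 = 10.32787
PV of perpetuity: 10.32787 / (1+0.122)^3 = 7.31193
Total PV = 10.93876 + 7.31193 = 18.25069

$18.25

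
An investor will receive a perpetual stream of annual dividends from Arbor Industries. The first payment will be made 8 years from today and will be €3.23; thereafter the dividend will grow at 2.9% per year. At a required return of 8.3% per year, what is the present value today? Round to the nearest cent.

Value at end of year 7: C₁ / (r − g) = €3.23 / (0.083 − 0.029) = €59.8148
Discount to today: PV = €59.8148 / (1 + 0.083)^7 = €59.8148 / 1.747428 = €34.23

€34.23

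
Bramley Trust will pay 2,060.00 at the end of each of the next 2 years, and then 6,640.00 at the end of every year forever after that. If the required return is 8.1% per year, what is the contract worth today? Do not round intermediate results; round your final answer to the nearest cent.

PV of 2-year annuity: 2,060.00 × [1 − (1+0.081)^−2] / 0.081 = 3668.49484
Perpetuity value at year 2: 6,640.00 / 0.081 = 81975.30864
PV of perpetuity: 81975.30864 / (1+0.081)^2 = 70150.64566
Total PV = 3668.49484 + 70150.64566 = 73819.14050

73819.14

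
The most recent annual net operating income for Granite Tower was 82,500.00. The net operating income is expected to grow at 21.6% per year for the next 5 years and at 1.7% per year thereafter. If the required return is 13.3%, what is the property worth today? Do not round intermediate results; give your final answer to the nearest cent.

D_1 = 100320.00000
D_2 = 121989.12000
D_3 = 148338.76992
D_4 = 180379.94422
D_5 = 219342.01217
Terminal value at year 5: TV = D_5×(1+g_2)/(r−g_2) = 223070.82638/0.116 = 1923024.36536
P_0 = D_1/(1+r)^1 + D_2/(1+r)^2 + D_3/(1+r)^3 + D_4/(1+r)^4 + D_5/(1+r)^5 + TV/(1+r)^5
    = 88543.68932 + 95030.12022 + 101991.72656 + 109463.31818 + 117482.25499 + 1029995.28730 = 1542506.39657

1542506.40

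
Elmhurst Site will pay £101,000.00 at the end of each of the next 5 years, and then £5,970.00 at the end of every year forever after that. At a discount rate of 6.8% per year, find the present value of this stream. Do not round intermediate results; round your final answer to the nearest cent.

PV of 5-year annuity: £101,000.00 × [1 − (1+0.068)^−5] / 0.068 = 416347.05650
Perpetuity value at year 5: £5,970.00 / 0.068 = 87794.11765
PV of perpetuity: 87794.11765 / (1+0.068)^5 = 63184.29658
Total PV = 416347.05650 + 63184.29658 = 479531.35308

£479531.35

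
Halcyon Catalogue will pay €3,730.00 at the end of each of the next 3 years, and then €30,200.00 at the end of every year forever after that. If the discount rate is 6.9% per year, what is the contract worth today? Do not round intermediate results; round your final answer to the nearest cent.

PV of 3-year annuity: €3,730.00 × [1 − (1+0.069)^−3] / 0.069 = 9806.61073
Perpetuity value at year 3: €30,200.00 / 0.069 = 437681.15942
PV of perpetuity: 437681.15942 / (1+0.069)^3 = 358281.79106
Total PV = 9806.61073 + 358281.79106 = 368088.40179

€368088.40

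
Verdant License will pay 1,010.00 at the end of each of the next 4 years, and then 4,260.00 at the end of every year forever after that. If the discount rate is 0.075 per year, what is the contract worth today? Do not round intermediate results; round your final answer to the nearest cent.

PV of 4-year annuity: 1,010.00 × [1 − (1+0.075)^−4] / 0.075 = 3382.81953
Perpetuity value at year 4: 4,260.00 / 0.075 = 56800.00000
PV of perpetuity: 56800.00000 / (1+0.075)^4 = 42531.87009
Total PV = 3382.81953 + 42531.87009 = 45914.68962

45914.69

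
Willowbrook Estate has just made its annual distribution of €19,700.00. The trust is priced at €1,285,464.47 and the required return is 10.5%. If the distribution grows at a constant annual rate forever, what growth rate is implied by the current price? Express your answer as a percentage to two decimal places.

8.83%

P = D₀(1+g)/(r−g) ⇒ P(r−g) = D₀(1+g) ⇒ g(P+D₀) = P·r − D₀
g = (P·r − D₀)/(P + D₀) = (€1,285,464.47×0.105 − €19,700.00) / (€1,285,464.47 + €19,700.00) = 0.088321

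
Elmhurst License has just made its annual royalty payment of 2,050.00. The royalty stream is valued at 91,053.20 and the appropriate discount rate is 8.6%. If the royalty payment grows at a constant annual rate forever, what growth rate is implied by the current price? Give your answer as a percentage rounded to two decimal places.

P = D₀(1+g)/(r−g) ⇒ P(r−g) = D₀(1+g) ⇒ g(P+D₀) = P·r − D₀
g = (P·r − D₀)/(P + D₀) = (91,053.20×0.086 − 2,050.00) / (91,053.20 + 2,050.00) = 0.062088

6.21%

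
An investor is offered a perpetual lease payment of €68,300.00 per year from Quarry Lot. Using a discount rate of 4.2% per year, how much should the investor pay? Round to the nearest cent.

Level perpetuity: PV = C / r = €68,300.00 / 0.042 = €1,626,190.48

€1626190.48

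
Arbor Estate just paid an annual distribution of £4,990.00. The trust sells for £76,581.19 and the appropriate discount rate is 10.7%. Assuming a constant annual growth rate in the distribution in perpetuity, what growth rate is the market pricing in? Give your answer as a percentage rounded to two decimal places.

P = D₀(1+g)/(r−g) ⇒ P(r−g) = D₀(1+g) ⇒ g(P+D₀) = P·r − D₀
g = (P·r − D₀)/(P + D₀) = (£76,581.19×0.107 − £4,990.00) / (£76,581.19 + £4,990.00) = 0.039281

3.93%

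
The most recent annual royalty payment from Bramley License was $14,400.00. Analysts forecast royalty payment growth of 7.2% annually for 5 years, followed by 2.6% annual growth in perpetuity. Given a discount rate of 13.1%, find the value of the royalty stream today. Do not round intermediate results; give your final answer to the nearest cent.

$169127.73

D_1 = 15436.80000
D_2 = 16548.24960
D_3 = 17739.72357
D_4 = 19016.98367
D_5 = 20386.20649
Terminal value at year 5: TV = D_5×(1+g_2)/(r−g_2) = 20916.24786/0.105 = 199202.36058
P_0 = D_1/(1+r)^1 + D_2/(1+r)^2 + D_3/(1+r)^3 + D_4/(1+r)^4 + D_5/(1+r)^5 + TV/(1+r)^5
    = 13648.80637 + 12936.79967 + 12261.93567 + 11622.27678 + 11015.98648 + 107641.92504 = 169127.73000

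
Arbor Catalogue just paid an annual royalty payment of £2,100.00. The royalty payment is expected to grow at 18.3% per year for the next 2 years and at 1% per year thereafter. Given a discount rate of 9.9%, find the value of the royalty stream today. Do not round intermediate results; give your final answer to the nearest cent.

£32307.51

D_1 = 2484.30000
D_2 = 2938.92690
Terminal value at year 2: TV = D_2×(1+g_2)/(r−g_2) = 2968.31617/0.089 = 33351.86707
P_0 = D_1/(1+r)^1 + D_2/(1+r)^2 + TV/(1+r)^2
    = 2260.50955 + 2433.28735 + 27613.71043 = 32307.50734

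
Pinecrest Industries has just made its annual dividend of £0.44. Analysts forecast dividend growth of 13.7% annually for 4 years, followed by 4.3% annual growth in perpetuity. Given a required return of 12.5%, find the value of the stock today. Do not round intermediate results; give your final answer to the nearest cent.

£7.65

D_1 = 0.50028
D_2 = 0.56882
D_3 = 0.64675
D_4 = 0.73535
Terminal value at year 4: TV = D_4×(1+g_2)/(r−g_2) = 0.76697/0.082 = 9.35330
P_0 = D_1/(1+r)^1 + D_2/(1+r)^2 + D_3/(1+r)^3 + D_4/(1+r)^4 + TV/(1+r)^4
    = 0.44469 + 0.44944 + 0.45423 + 0.45908 + 5.83922 = 7.64666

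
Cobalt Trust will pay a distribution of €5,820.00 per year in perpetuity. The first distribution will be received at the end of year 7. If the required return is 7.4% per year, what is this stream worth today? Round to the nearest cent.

Value at end of year 6: C / r = €5,820.00 / 0.074 = €78,648.6486
Discount to today: PV = €78,648.6486 / (1 + 0.074)^6 = €78,648.6486 / 1.534708 = €51,246.66

€51246.66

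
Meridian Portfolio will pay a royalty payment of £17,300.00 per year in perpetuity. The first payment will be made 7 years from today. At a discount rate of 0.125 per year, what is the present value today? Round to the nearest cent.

Value at end of year 6: C / r = £17,300.00 / 0.125 = £138,400.0000
Discount to today: PV = £138,400.0000 / (1 + 0.125)^6 = £138,400.0000 / 2.027287 = £68,268.59

£68268.59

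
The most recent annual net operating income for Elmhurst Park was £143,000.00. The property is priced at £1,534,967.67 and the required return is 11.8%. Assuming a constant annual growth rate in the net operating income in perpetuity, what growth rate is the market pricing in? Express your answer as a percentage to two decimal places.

2.27%

P = D₀(1+g)/(r−g) ⇒ P(r−g) = D₀(1+g) ⇒ g(P+D₀) = P·r − D₀
g = (P·r − D₀)/(P + D₀) = (£1,534,967.67×0.118 − £143,000.00) / (£1,534,967.67 + £143,000.00) = 0.022722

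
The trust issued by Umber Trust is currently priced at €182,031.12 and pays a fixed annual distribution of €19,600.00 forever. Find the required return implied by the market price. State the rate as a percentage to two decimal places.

P = C/r ⇒ r = C/P = €19,600.00/€182,031.12 = 0.107674

10.77%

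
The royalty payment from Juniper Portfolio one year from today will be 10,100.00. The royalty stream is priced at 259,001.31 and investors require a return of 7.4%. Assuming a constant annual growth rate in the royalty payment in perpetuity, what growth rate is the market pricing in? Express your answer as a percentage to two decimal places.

3.50%

P = D₁/(r−g) ⇒ g = r − D₁/P = 0.074 − 10,100.00/259,001.31 = 0.035004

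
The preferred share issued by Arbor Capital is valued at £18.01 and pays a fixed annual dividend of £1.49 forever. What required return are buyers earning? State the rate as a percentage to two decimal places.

8.27%

P = C/r ⇒ r = C/P = £1.49/£18.01 = 0.082732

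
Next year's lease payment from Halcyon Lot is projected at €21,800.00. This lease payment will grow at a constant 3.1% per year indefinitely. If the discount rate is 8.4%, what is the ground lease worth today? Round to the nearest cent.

€411320.75

Growing perpetuity: P = D₁ / (r − g) = €21,800.0000 / (0.084 − 0.031) = €411,320.75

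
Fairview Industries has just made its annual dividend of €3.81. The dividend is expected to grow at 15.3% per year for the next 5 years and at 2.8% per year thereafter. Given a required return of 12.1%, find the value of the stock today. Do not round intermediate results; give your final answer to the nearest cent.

€69.22

D_1 = 4.39293
D_2 = 5.06505
D_3 = 5.84000
D_4 = 6.73352
D_5 = 7.76375
Terminal value at year 5: TV = D_5×(1+g_2)/(r−g_2) = 7.98113/0.093 = 85.81865
P_0 = D_1/(1+r)^1 + D_2/(1+r)^2 + D_3/(1+r)^3 + D_4/(1+r)^4 + D_5/(1+r)^5 + TV/(1+r)^5
    = 3.91876 + 4.03062 + 4.14568 + 4.26403 + 4.38575 + 48.47900 = 69.22383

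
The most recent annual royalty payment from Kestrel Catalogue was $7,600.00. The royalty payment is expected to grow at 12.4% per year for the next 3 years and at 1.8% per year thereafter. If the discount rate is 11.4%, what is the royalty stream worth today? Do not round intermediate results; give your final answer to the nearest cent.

D_1 = 8542.40000
D_2 = 9601.65760
D_3 = 10792.26314
Terminal value at year 3: TV = D_3×(1+g_2)/(r−g_2) = 10986.52388/0.096 = 114442.95707
P_0 = D_1/(1+r)^1 + D_2/(1+r)^2 + D_3/(1+r)^3 + TV/(1+r)^3
    = 7668.22262 + 7737.05765 + 7806.51059 + 82781.53943 = 105993.33030

$105993.33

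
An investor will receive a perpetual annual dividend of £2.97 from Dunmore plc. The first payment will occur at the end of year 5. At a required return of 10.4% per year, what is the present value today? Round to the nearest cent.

£19.22

Value at end of year 4: C / r = £2.97 / 0.104 = £28.5577
Discount to today: PV = £28.5577 / (1 + 0.104)^4 = £28.5577 / 1.485512 = £19.22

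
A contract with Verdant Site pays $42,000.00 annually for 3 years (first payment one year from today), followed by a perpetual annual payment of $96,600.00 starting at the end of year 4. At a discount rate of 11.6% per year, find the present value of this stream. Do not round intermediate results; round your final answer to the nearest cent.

$700711.94

PV of 3-year annuity: $42,000.00 × [1 − (1+0.116)^−3] / 0.116 = 101574.37003
Perpetuity value at year 3: $96,600.00 / 0.116 = 832758.62069
PV of perpetuity: 832758.62069 / (1+0.116)^3 = 599137.56962
Total PV = 101574.37003 + 599137.56962 = 700711.93965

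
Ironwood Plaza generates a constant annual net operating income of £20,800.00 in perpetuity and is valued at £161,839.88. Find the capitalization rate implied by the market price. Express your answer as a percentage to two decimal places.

P = C/r ⇒ r = C/P = £20,800.00/£161,839.88 = 0.128522

12.85%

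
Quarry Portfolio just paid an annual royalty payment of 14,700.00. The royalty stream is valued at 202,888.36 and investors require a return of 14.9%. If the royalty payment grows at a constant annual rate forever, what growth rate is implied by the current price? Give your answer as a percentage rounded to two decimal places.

7.14%

P = D₀(1+g)/(r−g) ⇒ P(r−g) = D₀(1+g) ⇒ g(P+D₀) = P·r − D₀
g = (P·r − D₀)/(P + D₀) = (202,888.36×0.149 − 14,700.00) / (202,888.36 + 14,700.00) = 0.071375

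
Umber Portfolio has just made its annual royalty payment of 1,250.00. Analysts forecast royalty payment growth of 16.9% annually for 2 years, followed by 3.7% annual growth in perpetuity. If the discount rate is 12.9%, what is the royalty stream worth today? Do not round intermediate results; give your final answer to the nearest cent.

17740.17

D_1 = 1461.25000
D_2 = 1708.20125
Terminal value at year 2: TV = D_2×(1+g_2)/(r−g_2) = 1771.40470/0.092 = 19254.39887
P_0 = D_1/(1+r)^1 + D_2/(1+r)^2 + TV/(1+r)^2
    = 1294.28698 + 1340.14303 + 15105.74261 = 17740.17262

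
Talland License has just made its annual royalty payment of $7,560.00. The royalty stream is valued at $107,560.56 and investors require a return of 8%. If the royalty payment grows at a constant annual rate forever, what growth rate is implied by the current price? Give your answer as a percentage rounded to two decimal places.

0.91%

P = D₀(1+g)/(r−g) ⇒ P(r−g) = D₀(1+g) ⇒ g(P+D₀) = P·r − D₀
g = (P·r − D₀)/(P + D₀) = ($107,560.56×0.08 − $7,560.00) / ($107,560.56 + $7,560.00) = 0.009076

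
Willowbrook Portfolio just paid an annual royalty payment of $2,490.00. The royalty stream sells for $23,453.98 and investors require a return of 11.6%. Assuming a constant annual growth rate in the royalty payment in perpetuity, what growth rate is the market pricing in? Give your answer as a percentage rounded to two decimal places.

0.89%

P = D₀(1+g)/(r−g) ⇒ P(r−g) = D₀(1+g) ⇒ g(P+D₀) = P·r − D₀
g = (P·r − D₀)/(P + D₀) = ($23,453.98×0.116 − $2,490.00) / ($23,453.98 + $2,490.00) = 0.008891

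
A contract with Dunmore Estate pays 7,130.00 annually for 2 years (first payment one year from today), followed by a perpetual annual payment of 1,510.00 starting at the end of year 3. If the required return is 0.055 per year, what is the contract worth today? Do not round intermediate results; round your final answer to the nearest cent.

37830.86

PV of 2-year annuity: 7,130.00 × [1 − (1+0.055)^−2] / 0.055 = 13164.25956
Perpetuity value at year 2: 1,510.00 / 0.055 = 27454.54545
PV of perpetuity: 27454.54545 / (1+0.055)^2 = 24666.60269
Total PV = 13164.25956 + 24666.60269 = 37830.86225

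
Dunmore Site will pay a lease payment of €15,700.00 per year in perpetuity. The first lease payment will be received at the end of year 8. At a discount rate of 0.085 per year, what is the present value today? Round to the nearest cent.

Value at end of year 7: C / r = €15,700.00 / 0.085 = €184,705.8824
Discount to today: PV = €184,705.8824 / (1 + 0.085)^7 = €184,705.8824 / 1.770142 = €104,345.22

€104345.22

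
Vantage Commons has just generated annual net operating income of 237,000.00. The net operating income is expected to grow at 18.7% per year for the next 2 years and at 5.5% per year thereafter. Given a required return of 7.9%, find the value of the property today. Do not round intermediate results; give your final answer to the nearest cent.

13155595.81

D_1 = 281319.00000
D_2 = 333925.65300
Terminal value at year 2: TV = D_2×(1+g_2)/(r−g_2) = 352291.56392/0.024 = 14678815.16313
P_0 = D_1/(1+r)^1 + D_2/(1+r)^2 + TV/(1+r)^2
    = 260721.96478 + 286818.32456 + 12608055.51696 = 13155595.80630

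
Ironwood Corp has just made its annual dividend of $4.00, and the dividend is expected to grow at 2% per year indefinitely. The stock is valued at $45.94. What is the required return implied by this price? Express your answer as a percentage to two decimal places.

10.88%

D₁ = $4.00 × 1.02 = $4.0800
P = D₁/(r − g) ⇒ r = D₁/P + g = $4.0800/$45.94 + 0.02 = 0.088811 + 0.02 = 0.108811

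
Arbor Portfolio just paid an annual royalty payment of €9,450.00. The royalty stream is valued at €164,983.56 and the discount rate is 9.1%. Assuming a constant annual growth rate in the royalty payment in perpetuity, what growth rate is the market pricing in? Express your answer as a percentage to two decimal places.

P = D₀(1+g)/(r−g) ⇒ P(r−g) = D₀(1+g) ⇒ g(P+D₀) = P·r − D₀
g = (P·r − D₀)/(P + D₀) = (€164,983.56×0.091 − €9,450.00) / (€164,983.56 + €9,450.00) = 0.031895

3.19%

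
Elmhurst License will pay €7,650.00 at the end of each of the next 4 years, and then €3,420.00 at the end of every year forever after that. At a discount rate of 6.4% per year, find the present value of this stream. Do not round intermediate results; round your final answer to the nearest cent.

PV of 4-year annuity: €7,650.00 × [1 − (1+0.064)^−4] / 0.064 = 26267.05429
Perpetuity value at year 4: €3,420.00 / 0.064 = 53437.50000
PV of perpetuity: 53437.50000 / (1+0.064)^4 = 41694.58161
Total PV = 26267.05429 + 41694.58161 = 67961.63590

€67961.64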